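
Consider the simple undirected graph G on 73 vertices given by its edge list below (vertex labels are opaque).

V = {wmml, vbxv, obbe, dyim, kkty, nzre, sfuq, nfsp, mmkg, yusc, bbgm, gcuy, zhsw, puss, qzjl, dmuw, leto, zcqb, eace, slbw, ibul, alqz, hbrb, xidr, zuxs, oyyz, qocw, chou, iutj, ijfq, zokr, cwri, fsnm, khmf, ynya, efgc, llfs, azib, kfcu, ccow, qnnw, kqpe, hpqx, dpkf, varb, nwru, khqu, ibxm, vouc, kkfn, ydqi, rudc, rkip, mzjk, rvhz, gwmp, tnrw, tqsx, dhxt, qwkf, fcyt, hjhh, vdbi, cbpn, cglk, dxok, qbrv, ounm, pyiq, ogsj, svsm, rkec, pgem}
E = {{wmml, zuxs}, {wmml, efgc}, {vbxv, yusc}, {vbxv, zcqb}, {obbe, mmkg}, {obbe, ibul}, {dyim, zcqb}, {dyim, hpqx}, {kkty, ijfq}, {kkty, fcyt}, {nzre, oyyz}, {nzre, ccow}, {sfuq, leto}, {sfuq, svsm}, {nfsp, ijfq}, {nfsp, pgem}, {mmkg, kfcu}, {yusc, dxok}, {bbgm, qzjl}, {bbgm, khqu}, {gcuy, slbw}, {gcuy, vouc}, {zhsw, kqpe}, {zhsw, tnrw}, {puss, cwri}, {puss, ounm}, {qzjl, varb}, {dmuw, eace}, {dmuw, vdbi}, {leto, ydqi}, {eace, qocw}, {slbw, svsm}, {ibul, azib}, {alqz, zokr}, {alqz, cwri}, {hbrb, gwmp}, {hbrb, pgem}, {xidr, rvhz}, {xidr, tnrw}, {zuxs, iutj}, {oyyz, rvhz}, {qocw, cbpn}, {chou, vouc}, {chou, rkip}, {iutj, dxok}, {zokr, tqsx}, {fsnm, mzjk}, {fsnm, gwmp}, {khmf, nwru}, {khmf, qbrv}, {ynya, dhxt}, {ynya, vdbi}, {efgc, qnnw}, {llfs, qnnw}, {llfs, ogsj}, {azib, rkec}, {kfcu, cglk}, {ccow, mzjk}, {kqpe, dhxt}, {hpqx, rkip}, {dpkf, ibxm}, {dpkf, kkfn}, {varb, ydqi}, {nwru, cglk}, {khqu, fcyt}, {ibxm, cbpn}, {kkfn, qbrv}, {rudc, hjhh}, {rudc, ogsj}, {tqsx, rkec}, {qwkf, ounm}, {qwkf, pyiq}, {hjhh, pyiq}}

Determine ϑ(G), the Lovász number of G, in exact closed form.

73*cos(pi/73)/(cos(pi/73) + 1)

N(rvhz) = {xidr, oyyz}, |N(rvhz)| = 2.
deg(kkty) = 2; N(kkty) = {ijfq, fcyt}.
deg(zuxs) = 2; N(zuxs) = {wmml, iutj}.
Vertex pgem has 2 neighbors: nfsp, hbrb.
deg(v) = 2 for all v (|V|=73); connected 2-regular on 73 ⇒ C_{73}.
A has 37 distinct eigenvalues ≈ [2.0, 1.9926, 1.97044, 1.9337, 1.88263, 1.81764, 1.73918, 1.64785, 1.54431, 1.42935, 1.3038, 1.1686, 1.02474, 0.8733, 0.7154, 0.55219, 0.3849, 0.21476, 0.04303, -0.12902, -0.30011, -0.46898, -0.63438, -0.79509, -0.9499, -1.09769, -1.23734, -1.36784, -1.48821, -1.59756, -1.69508, -1.78006, -1.85185, -1.90993, -1.95388, -1.98335, -1.99815].
With N=73: ϑ(G) = 73·(-(-1)*2*cos(pi/73))/(2−(-2*cos(pi/73))) = 73*cos(pi/73)/(cos(pi/73) + 1).
≈ 36.483094774 (to 9 d.p.).
Check 36 ≤ 73*cos(pi/73)/(cos(pi/73) + 1) ≤ 37: both strict.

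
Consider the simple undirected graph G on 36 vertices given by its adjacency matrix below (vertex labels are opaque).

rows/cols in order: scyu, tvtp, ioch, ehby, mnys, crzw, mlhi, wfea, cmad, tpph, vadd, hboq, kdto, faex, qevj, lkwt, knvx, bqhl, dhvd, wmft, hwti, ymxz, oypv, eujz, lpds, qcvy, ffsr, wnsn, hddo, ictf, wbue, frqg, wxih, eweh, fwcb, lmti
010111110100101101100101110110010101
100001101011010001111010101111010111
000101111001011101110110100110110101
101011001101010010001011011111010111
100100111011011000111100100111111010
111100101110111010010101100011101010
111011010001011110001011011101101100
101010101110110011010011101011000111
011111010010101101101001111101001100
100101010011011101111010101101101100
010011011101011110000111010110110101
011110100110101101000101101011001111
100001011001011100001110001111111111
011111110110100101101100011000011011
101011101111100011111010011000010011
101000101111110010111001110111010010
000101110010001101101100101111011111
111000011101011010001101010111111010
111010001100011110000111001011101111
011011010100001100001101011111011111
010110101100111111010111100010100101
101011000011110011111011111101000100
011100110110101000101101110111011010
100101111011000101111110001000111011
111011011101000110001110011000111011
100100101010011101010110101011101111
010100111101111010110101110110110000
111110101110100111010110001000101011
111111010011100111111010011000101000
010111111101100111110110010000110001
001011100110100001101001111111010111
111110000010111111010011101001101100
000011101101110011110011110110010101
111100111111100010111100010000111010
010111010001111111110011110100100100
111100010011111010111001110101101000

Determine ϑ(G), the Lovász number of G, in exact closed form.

8

Vertex faex has 21 neighbors: tvtp, ioch, ehby, mnys, crzw, mlhi, wfea, tpph, vadd, kdto, lkwt, bqhl, dhvd, hwti, ymxz, qcvy, ffsr, frqg, wxih, fwcb, lmti.
deg(hwti) = 21; N(hwti) = {tvtp, ehby, mnys, mlhi, cmad, tpph, kdto, faex, qevj, lkwt, knvx, bqhl, wmft, ymxz, oypv, eujz, lpds, hddo, wbue, eweh, lmti}.
N(dhvd) = {scyu, tvtp, ioch, mnys, cmad, tpph, faex, qevj, lkwt, knvx, ymxz, oypv, eujz, ffsr, hddo, ictf, wbue, wxih, eweh, fwcb, lmti}, |N(dhvd)| = 21.
Vertex qcvy has 21 neighbors: scyu, ehby, mlhi, cmad, vadd, faex, qevj, lkwt, bqhl, wmft, ymxz, oypv, lpds, ffsr, hddo, ictf, wbue, wxih, eweh, fwcb, lmti.
36-vertex 21-regular graph: Kneser-type, 2-subsets of [9].
The 3 distinct eigenvalues: [21.0, 1.0, -6.0].
With N=36: ϑ(G) = 36·(-1*(-6))/(21−(-6)) = 8.
≈ 8.000000 (to 6 d.p.).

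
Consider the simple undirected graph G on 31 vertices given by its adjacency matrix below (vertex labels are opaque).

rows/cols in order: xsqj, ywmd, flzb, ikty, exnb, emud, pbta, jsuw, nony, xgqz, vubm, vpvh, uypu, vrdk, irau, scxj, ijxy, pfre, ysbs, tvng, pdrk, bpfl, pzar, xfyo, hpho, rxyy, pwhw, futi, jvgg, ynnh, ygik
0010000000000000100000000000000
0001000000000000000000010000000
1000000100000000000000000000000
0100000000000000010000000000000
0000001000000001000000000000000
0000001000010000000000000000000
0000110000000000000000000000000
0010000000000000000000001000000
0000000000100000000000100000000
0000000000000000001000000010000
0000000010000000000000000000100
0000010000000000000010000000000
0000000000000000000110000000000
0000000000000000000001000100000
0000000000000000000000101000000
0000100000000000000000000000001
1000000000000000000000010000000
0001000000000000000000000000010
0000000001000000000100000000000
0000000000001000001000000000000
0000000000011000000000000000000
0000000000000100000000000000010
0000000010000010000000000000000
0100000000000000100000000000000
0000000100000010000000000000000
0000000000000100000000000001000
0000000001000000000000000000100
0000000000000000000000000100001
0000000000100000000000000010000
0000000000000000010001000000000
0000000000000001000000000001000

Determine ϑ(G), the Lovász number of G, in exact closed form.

N(ijxy) = {xsqj, xfyo}, |N(ijxy)| = 2.
N(xfyo) = {ywmd, ijxy}, |N(xfyo)| = 2.
Vertex vpvh has 2 neighbors: emud, pdrk.
N(ikty) = {ywmd, pfre}, |N(ikty)| = 2.
Regular of degree 2 on 31 vertices: connected 2-regular on 31 ⇒ C_{31}.
A has 16 distinct eigenvalues ≈ [2.0, 1.959, 1.838, 1.642, 1.378, 1.058, 0.695, 0.303, -0.101, -0.501, -0.881, -1.224, -1.518, -1.749, -1.908, -1.99].
Lovász (edge-transitive): ϑ = −31·(-2*cos(pi/31))/((2)−(-2*cos(pi/31))) = 31*cos(pi/31)/(cos(pi/31) + 1).
ϑ(G) ≈ 15.46013499.
α=15, χ(Ḡ)=16; ϑ=31*cos(pi/31)/(cos(pi/31) + 1) lies between (both strict).

31*cos(pi/31)/(cos(pi/31) + 1)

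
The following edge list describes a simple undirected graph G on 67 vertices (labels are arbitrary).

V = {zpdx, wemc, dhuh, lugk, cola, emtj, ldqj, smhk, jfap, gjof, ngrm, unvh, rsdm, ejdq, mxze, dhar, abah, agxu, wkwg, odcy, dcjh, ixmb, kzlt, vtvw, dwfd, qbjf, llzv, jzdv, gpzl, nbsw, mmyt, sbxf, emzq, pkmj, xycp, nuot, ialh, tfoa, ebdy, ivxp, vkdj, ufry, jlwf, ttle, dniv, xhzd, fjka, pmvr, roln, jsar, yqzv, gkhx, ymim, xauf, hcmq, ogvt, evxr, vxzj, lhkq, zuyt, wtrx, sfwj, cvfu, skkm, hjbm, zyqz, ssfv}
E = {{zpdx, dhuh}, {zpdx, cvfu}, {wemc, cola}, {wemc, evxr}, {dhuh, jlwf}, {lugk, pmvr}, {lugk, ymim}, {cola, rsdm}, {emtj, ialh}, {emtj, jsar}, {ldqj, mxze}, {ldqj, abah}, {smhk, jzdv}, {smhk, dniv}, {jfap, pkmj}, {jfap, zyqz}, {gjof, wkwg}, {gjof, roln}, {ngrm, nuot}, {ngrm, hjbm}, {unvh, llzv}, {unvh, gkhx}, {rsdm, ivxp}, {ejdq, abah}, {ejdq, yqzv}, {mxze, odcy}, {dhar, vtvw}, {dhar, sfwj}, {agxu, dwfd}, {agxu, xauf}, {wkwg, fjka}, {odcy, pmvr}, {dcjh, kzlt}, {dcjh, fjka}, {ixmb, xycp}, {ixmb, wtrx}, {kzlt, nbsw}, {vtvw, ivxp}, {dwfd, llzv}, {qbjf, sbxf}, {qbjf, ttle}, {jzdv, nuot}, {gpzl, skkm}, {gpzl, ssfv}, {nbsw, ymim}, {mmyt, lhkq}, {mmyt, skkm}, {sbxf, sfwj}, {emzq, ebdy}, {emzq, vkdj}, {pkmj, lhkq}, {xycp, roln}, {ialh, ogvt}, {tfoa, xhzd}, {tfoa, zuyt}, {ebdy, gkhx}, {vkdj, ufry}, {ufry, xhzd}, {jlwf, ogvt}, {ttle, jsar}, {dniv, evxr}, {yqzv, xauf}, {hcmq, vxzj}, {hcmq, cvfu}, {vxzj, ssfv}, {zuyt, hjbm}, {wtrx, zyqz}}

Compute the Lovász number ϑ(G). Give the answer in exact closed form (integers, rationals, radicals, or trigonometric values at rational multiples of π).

N(ymim) = {lugk, nbsw}, |N(ymim)| = 2.
deg(rsdm) = 2; N(rsdm) = {cola, ivxp}.
Vertex zyqz has 2 neighbors: jfap, wtrx.
deg(xycp) = 2; N(xycp) = {ixmb, roln}.
deg(v) = 2 for all v (|V|=67); connected 2-regular on 67 ⇒ C_{67}.
Distinct eigenvalues (to 5 d.p.): [2.0, 1.99121, 1.96493, 1.92137, 1.86093, 1.78414, 1.69166, 1.58432, 1.46306, 1.32894, 1.18314, 1.02695, 0.86173, 0.68893, 0.51009, 0.32675, 0.14055, -0.04689, -0.23391, -0.41888, -0.60017, -0.77618, -0.94538, -1.10626, -1.25743, -1.39754, -1.52537, -1.6398, -1.73981, -1.82454, -1.89323, -1.94529, -1.98025, -1.9978].
ϑ = −N·λ_min/(λ_max−λ_min) = −67·(-2*cos(pi/67))/(2−(-2*cos(pi/67))) = 67*cos(pi/67)/(cos(pi/67) + 1).
= 33.4815798… (decimal).
Check 33 ≤ 67*cos(pi/67)/(cos(pi/67) + 1) ≤ 34: both strict.

67*cos(pi/67)/(cos(pi/67) + 1)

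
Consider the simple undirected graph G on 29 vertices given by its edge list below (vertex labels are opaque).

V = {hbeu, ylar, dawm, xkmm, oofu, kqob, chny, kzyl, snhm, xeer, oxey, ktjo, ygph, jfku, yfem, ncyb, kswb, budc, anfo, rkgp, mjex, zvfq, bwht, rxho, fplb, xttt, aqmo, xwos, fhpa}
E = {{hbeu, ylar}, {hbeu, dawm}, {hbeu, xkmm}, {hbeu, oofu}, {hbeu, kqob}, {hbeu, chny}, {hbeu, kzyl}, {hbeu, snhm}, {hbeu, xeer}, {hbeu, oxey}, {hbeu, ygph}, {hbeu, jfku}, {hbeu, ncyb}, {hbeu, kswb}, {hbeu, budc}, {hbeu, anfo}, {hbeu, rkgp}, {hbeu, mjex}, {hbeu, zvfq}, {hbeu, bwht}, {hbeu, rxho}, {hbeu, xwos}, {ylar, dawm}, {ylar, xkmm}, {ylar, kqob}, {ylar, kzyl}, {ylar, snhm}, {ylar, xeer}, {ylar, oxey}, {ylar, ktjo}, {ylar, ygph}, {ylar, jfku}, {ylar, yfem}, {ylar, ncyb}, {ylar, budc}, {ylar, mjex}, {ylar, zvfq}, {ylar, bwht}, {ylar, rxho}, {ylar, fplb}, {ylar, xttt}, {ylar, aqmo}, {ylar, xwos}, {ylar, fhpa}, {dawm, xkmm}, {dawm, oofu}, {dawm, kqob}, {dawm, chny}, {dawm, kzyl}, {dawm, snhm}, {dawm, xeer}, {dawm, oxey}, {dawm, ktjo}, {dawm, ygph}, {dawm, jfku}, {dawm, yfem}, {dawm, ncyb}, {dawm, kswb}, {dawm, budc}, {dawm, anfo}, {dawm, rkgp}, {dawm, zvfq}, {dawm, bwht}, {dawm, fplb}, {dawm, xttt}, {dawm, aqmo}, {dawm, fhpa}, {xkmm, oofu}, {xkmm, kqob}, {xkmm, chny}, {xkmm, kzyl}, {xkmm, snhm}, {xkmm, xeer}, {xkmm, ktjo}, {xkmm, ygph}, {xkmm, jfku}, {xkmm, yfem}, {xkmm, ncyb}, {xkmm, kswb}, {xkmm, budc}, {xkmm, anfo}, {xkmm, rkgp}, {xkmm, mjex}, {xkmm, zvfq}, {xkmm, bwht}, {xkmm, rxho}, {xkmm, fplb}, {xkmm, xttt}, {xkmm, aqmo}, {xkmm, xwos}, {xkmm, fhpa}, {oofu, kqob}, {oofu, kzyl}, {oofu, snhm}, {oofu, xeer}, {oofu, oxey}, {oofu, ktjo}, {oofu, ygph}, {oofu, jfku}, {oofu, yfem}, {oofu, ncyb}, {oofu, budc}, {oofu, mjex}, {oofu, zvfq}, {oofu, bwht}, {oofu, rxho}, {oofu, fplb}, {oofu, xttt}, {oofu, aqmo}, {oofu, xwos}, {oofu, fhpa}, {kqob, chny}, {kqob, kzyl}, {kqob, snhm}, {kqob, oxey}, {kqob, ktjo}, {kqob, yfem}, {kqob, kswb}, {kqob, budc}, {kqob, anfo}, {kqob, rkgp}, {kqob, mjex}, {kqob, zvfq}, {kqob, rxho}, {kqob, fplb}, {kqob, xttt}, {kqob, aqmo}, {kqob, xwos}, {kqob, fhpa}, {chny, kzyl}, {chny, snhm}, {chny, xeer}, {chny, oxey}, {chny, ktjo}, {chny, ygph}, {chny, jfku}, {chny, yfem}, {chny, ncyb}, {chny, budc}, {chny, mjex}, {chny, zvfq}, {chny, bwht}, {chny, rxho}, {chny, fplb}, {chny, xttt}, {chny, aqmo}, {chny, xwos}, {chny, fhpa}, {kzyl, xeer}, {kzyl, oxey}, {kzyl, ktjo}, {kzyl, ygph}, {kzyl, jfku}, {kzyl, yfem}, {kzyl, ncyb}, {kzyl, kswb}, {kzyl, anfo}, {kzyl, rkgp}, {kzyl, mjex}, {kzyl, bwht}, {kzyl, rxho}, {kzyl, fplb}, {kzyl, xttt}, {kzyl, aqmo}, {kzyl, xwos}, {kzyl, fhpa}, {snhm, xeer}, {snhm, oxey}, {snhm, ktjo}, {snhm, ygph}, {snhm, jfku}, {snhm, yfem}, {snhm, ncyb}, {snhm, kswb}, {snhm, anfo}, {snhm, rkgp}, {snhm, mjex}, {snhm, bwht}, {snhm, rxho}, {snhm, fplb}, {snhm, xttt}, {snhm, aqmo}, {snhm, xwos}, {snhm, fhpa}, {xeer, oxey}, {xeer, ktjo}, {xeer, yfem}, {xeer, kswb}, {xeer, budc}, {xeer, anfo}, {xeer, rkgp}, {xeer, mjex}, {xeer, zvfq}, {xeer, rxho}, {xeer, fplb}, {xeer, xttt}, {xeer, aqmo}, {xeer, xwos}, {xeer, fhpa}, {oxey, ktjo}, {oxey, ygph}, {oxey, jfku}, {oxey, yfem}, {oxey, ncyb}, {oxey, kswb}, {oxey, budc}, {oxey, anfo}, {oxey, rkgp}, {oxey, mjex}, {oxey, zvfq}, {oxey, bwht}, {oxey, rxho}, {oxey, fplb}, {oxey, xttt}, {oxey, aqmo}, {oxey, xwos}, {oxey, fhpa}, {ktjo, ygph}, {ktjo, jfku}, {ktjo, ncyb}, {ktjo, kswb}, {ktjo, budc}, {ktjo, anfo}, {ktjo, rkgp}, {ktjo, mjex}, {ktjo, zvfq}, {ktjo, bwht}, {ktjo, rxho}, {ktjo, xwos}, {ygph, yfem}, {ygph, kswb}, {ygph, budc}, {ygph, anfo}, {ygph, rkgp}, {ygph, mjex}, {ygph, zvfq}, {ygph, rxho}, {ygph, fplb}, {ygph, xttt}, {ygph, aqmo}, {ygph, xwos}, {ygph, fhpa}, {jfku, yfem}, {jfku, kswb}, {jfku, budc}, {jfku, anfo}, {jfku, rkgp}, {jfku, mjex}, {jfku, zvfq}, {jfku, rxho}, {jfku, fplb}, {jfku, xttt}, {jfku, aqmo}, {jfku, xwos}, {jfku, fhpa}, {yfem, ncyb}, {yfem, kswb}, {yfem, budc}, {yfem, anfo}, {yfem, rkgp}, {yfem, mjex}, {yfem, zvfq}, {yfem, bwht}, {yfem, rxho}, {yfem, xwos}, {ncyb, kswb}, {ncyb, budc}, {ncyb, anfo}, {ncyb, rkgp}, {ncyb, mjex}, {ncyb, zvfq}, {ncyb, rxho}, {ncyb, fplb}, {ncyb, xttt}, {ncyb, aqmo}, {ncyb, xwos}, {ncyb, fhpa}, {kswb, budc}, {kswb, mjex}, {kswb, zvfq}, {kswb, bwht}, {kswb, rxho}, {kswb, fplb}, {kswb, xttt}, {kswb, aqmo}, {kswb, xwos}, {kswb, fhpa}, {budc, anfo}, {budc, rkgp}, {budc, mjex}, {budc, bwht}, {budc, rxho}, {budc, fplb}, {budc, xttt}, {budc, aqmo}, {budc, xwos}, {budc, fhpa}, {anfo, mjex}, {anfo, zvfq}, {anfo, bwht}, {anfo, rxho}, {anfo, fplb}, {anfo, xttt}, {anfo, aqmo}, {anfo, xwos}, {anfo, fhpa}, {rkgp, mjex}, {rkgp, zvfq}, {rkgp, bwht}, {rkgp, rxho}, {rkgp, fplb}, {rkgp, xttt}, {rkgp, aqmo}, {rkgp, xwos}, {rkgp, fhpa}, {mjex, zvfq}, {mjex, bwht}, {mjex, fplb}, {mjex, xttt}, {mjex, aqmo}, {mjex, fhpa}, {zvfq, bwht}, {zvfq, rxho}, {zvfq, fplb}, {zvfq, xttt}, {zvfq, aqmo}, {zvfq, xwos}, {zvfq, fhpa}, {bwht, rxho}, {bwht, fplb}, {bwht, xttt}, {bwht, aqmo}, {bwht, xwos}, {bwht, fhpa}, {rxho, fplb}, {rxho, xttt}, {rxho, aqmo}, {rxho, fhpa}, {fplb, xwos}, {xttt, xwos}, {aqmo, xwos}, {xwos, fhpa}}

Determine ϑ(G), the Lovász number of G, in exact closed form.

7

N(hbeu) = {ylar, dawm, xkmm, oofu, kqob, chny, kzyl, snhm, xeer, oxey, ygph, jfku, ncyb, kswb, budc, anfo, rkgp, mjex, zvfq, bwht, rxho, xwos}, |N(hbeu)| = 22.
deg(anfo) = 23; N(anfo) = {hbeu, dawm, xkmm, kqob, kzyl, snhm, xeer, oxey, ktjo, ygph, jfku, yfem, ncyb, budc, mjex, zvfq, bwht, rxho, fplb, xttt, aqmo, xwos, fhpa}.
N(fhpa) = {ylar, dawm, xkmm, oofu, kqob, chny, kzyl, snhm, xeer, oxey, ygph, jfku, ncyb, kswb, budc, anfo, rkgp, mjex, zvfq, bwht, rxho, xwos}, |N(fhpa)| = 22.
deg(rkgp) = 23; N(rkgp) = {hbeu, dawm, xkmm, kqob, kzyl, snhm, xeer, oxey, ktjo, ygph, jfku, yfem, ncyb, budc, mjex, zvfq, bwht, rxho, fplb, xttt, aqmo, xwos, fhpa}.
K_{7,6,6,4,4,2} (perfect); ϑ(G) = α(G) = max{7,6,6,4,4,2} = 7.
≈ 7.000000000 (to 9 d.p.).
Check 7 ≤ 7 ≤ 7: collapsed.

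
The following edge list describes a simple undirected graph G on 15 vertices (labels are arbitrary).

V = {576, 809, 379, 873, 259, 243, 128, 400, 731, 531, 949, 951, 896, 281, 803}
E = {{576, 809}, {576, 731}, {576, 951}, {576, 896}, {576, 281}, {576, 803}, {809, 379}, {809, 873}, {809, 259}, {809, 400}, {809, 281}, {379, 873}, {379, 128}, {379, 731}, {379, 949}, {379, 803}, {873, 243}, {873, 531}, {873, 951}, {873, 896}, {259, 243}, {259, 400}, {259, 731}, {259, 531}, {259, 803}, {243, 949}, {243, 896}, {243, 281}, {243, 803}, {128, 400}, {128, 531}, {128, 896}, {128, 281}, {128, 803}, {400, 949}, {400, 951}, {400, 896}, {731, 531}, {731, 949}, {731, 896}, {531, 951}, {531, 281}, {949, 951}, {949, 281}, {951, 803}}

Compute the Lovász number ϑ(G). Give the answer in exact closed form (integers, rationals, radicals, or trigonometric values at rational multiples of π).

5

deg(731) = 6; N(731) = {576, 379, 259, 531, 949, 896}.
Vertex 400 has 6 neighbors: 809, 259, 128, 949, 951, 896.
N(949) = {379, 243, 400, 731, 951, 281}, |N(949)| = 6.
Vertex 809 has 6 neighbors: 576, 379, 873, 259, 400, 281.
deg(v) = 6 for all v (|V|=15); this is K(6,2), the Kneser graph.
Distinct eigenvalues (to 4 d.p.): [6.0, 1.0, -3.0].
Lovász (edge-transitive): ϑ = −15·(-3)/((6)−(-3)) = 5.
ϑ(G) ≈ 5.0000000.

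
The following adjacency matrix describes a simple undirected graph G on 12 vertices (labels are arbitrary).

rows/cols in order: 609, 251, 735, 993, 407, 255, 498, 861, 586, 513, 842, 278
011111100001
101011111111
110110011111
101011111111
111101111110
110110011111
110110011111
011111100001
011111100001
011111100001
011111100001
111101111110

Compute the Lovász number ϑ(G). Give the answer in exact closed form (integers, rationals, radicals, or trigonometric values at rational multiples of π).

5

N(278) = {609, 251, 735, 993, 255, 498, 861, 586, 513, 842}, |N(278)| = 10.
N(255) = {609, 251, 993, 407, 861, 586, 513, 842, 278}, |N(255)| = 9.
N(513) = {251, 735, 993, 407, 255, 498, 278}, |N(513)| = 7.
deg(586) = 7; N(586) = {251, 735, 993, 407, 255, 498, 278}.
Complete multipartite on [5, 3, 2, 2]: sandwich collapses at ϑ=5.
Numerically 5.0000.
Sandwich: α(G)=5 ≤ ϑ(G)=5 ≤ χ(Ḡ)=5 (collapsed).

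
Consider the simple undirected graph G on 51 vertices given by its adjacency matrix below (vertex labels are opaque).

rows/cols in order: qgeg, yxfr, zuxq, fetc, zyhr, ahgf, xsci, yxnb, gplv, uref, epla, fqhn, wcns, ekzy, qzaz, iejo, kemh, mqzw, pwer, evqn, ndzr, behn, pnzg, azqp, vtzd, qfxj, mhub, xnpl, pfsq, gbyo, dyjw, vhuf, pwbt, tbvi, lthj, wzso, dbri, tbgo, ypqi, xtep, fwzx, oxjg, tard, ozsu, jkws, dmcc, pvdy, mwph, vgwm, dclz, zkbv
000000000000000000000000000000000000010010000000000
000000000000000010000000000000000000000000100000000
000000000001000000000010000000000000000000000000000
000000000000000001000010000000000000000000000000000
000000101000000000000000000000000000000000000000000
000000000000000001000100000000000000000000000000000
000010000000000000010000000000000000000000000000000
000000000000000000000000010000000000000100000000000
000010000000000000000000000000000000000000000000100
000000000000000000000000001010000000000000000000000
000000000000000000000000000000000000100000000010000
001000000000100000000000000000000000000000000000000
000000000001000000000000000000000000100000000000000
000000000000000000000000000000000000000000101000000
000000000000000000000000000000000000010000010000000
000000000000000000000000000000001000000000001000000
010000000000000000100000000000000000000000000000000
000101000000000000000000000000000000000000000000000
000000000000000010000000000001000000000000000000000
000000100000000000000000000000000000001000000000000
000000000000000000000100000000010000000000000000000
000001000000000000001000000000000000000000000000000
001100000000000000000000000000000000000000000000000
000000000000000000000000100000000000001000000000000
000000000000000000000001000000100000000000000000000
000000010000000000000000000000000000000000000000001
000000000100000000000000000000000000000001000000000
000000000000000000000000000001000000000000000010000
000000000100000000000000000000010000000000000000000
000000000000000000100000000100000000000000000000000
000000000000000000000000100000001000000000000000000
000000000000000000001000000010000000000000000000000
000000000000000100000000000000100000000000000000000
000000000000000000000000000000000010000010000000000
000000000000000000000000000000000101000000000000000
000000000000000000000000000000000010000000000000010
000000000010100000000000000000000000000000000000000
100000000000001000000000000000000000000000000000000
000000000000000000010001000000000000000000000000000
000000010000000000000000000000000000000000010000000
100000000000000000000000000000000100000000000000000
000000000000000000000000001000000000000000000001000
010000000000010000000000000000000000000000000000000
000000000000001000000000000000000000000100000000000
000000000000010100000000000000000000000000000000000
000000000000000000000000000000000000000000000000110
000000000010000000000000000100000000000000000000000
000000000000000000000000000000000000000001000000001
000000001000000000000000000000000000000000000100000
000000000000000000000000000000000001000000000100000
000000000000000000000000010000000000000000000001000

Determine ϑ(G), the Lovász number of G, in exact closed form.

Vertex mhub has 2 neighbors: uref, oxjg.
Vertex fqhn has 2 neighbors: zuxq, wcns.
N(qgeg) = {tbgo, fwzx}, |N(qgeg)| = 2.
Vertex zuxq has 2 neighbors: fqhn, pnzg.
Every vertex has degree 2 (N=51); this is C_{51}, the 51-cycle.
Distinct eigenvalues (to 5 d.p.): [2.0, 1.98484, 1.93959, 1.86494, 1.76202, 1.63239, 1.47802, 1.30124, 1.10473, 0.89148, 0.66471, 0.42787, 0.18454, -0.06159, -0.30678, -0.54733, -0.77957, -1.0, -1.20527, -1.39227, -1.55816, -1.70043, -1.81693, -1.90588, -1.96595, -1.99621].
Lovász (edge-transitive): ϑ = −51·(-2*cos(pi/51))/((2)−(-2*cos(pi/51))) = 51*cos(pi/51)/(cos(pi/51) + 1).
Numerically 25.4757945.
α=25, χ(Ḡ)=26; ϑ=51*cos(pi/51)/(cos(pi/51) + 1) lies between (both strict).

51*cos(pi/51)/(cos(pi/51) + 1)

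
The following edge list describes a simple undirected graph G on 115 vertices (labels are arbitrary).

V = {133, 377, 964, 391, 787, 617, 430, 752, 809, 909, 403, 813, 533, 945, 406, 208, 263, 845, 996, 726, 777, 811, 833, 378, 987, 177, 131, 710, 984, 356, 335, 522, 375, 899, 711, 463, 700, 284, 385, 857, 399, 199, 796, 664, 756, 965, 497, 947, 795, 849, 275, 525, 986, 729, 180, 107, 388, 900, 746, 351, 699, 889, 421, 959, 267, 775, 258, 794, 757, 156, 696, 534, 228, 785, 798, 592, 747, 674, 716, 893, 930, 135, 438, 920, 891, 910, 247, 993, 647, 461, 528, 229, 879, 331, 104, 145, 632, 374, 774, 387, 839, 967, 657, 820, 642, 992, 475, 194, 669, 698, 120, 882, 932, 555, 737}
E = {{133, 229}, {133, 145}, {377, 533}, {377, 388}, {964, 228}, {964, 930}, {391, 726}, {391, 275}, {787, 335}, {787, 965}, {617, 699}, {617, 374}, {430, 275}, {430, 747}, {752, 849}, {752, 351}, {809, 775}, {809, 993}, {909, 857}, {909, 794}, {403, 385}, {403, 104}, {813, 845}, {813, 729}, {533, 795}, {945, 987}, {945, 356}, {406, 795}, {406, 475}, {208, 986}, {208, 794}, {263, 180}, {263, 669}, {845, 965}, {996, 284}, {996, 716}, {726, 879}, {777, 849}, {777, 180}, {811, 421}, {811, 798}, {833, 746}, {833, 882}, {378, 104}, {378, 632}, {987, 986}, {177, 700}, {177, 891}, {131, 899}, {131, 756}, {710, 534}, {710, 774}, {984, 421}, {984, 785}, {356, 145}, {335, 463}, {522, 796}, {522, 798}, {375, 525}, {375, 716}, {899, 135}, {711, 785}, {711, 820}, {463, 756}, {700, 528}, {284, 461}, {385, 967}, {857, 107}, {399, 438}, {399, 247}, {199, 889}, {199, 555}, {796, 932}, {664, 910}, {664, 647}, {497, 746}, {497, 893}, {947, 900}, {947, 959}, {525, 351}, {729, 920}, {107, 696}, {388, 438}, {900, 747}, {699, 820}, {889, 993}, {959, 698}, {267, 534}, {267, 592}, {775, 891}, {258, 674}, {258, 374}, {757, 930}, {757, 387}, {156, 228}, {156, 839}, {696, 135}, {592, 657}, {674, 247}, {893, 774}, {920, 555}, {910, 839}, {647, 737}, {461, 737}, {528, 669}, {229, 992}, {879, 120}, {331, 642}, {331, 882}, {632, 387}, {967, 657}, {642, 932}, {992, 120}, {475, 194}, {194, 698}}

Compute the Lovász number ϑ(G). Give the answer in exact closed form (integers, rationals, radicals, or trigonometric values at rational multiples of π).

115*cos(pi/115)/(cos(pi/115) + 1)

N(145) = {133, 356}, |N(145)| = 2.
Vertex 756 has 2 neighbors: 131, 463.
N(120) = {879, 992}, |N(120)| = 2.
N(497) = {746, 893}, |N(497)| = 2.
2-regular, N=115; a single 115-cycle (edge-transitive).
spec(A) ≈ [2.0, 1.997, 1.9881, 1.9732, 1.9524, 1.9258, 1.8935, 1.8555, 1.812, 1.763, 1.7088, 1.6495, 1.5853, 1.5164, 1.4429, 1.3651, 1.2832, 1.1976, 1.1083, 1.0157, 0.9201, 0.8218, 0.721, 0.618, 0.5132, 0.4069, 0.2994, 0.1909, 0.0819, -0.0273, -0.1365, -0.2452, -0.3533, -0.4602, -0.5658, -0.6698, -0.7717, -0.8713, -0.9683, -1.0624, -1.1534, -1.2409, -1.3247, -1.4045, -1.4802, -1.5514, -1.618, -1.6798, -1.7366, -1.7882, -1.8344, -1.8752, -1.9104, -1.9399, -1.9635, -1.9814, -1.9933, -1.9993] (distinct, 4 d.p.).
Lovász (edge-transitive): ϑ = −115·(-2*cos(pi/115))/((2)−(-2*cos(pi/115))) = 115*cos(pi/115)/(cos(pi/115) + 1).
Numerically 57.48927083.
Sandwich: α(G)=57 ≤ ϑ(G)=115*cos(pi/115)/(cos(pi/115) + 1) ≤ χ(Ḡ)=58 (both strict).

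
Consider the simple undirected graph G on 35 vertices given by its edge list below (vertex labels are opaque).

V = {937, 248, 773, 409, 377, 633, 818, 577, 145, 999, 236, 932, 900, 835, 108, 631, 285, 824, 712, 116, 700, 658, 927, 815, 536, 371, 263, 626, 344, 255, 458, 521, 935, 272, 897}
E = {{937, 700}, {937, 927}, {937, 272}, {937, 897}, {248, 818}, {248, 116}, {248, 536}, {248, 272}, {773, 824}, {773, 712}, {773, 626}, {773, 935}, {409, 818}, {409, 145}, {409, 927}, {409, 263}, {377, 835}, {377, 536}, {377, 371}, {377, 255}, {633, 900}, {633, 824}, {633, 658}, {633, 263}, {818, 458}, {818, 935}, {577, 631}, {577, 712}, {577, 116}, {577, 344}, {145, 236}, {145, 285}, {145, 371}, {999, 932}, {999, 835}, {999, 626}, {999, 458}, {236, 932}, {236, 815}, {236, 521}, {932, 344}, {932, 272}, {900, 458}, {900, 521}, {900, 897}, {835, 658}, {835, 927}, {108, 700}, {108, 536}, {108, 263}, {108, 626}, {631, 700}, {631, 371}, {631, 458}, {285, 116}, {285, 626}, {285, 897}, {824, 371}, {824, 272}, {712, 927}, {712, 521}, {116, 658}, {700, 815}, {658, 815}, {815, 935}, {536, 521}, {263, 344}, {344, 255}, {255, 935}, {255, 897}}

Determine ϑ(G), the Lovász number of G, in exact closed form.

deg(633) = 4; N(633) = {900, 824, 658, 263}.
N(999) = {932, 835, 626, 458}, |N(999)| = 4.
Vertex 377 has 4 neighbors: 835, 536, 371, 255.
Vertex 700 has 4 neighbors: 937, 108, 631, 815.
Every vertex has degree 4 (N=35); Kneser-type, 3-subsets of [7].
spec(A) ≈ [4.0, 2.0, -1.0, -3.0] (distinct, 4 d.p.).
Lovász (edge-transitive): ϑ = −35·(-3)/((4)−(-3)) = 15.
≈ 15.0000 (to 4 d.p.).

15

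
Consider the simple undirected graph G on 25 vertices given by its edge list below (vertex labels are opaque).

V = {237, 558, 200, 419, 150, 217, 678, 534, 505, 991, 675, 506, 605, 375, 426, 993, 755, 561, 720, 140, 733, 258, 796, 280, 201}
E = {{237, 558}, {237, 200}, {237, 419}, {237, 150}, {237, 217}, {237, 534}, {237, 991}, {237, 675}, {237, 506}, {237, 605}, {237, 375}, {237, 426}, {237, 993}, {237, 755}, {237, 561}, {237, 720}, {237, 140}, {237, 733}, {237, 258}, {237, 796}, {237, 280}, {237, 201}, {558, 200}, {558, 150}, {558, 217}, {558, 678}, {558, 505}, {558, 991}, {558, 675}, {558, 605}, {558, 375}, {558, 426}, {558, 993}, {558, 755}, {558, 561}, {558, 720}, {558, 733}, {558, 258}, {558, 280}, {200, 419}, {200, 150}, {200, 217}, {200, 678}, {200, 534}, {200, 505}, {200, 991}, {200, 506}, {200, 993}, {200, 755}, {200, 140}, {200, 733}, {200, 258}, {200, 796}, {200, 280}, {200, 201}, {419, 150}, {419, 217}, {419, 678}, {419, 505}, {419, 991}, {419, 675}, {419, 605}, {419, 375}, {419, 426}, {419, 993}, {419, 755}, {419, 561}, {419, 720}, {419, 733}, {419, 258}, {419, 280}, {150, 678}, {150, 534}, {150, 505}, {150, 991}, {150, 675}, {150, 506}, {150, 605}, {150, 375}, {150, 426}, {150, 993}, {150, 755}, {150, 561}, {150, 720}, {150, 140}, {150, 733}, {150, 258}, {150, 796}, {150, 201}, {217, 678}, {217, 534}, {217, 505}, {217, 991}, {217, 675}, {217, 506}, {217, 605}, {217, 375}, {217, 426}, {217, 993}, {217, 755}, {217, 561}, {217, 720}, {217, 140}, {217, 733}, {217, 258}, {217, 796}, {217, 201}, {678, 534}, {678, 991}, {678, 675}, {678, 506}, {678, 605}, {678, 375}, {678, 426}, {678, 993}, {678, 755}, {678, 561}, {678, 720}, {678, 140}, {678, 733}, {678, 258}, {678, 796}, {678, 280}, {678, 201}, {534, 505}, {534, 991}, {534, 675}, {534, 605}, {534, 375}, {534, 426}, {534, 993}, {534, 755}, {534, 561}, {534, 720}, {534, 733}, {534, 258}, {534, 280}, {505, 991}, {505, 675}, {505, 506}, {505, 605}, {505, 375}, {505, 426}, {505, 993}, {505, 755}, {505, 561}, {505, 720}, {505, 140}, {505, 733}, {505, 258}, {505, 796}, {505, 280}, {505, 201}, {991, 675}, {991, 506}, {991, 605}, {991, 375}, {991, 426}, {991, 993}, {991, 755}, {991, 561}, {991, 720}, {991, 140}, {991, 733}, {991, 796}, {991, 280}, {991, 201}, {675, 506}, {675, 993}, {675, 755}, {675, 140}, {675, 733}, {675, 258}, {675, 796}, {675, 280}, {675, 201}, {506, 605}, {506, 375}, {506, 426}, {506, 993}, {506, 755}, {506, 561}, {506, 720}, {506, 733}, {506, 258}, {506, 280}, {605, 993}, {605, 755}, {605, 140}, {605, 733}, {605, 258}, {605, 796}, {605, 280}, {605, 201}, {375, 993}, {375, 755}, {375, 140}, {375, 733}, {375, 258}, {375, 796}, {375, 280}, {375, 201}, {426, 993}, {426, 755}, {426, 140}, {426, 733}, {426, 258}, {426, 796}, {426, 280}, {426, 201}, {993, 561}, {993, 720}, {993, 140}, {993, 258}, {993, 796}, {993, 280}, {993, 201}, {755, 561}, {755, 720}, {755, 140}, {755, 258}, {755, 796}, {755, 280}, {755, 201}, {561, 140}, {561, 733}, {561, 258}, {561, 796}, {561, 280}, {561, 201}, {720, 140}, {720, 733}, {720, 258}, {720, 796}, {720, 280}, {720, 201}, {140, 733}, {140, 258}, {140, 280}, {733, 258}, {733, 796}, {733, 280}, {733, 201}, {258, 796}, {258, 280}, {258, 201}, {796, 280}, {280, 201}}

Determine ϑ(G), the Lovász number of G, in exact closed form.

7

deg(140) = 18; N(140) = {237, 200, 150, 217, 678, 505, 991, 675, 605, 375, 426, 993, 755, 561, 720, 733, 258, 280}.
deg(426) = 18; N(426) = {237, 558, 419, 150, 217, 678, 534, 505, 991, 506, 993, 755, 140, 733, 258, 796, 280, 201}.
N(720) = {237, 558, 419, 150, 217, 678, 534, 505, 991, 506, 993, 755, 140, 733, 258, 796, 280, 201}, |N(720)| = 18.
deg(505) = 22; N(505) = {558, 200, 419, 150, 217, 534, 991, 675, 506, 605, 375, 426, 993, 755, 561, 720, 140, 733, 258, 796, 280, 201}.
G = K_{7,7,3,3,3,2}: α = 7 = χ(Ḡ), so ϑ = 7.
= 7.000000000… (decimal).
Sandwich: α(G)=7 ≤ ϑ(G)=7 ≤ χ(Ḡ)=7 (collapsed).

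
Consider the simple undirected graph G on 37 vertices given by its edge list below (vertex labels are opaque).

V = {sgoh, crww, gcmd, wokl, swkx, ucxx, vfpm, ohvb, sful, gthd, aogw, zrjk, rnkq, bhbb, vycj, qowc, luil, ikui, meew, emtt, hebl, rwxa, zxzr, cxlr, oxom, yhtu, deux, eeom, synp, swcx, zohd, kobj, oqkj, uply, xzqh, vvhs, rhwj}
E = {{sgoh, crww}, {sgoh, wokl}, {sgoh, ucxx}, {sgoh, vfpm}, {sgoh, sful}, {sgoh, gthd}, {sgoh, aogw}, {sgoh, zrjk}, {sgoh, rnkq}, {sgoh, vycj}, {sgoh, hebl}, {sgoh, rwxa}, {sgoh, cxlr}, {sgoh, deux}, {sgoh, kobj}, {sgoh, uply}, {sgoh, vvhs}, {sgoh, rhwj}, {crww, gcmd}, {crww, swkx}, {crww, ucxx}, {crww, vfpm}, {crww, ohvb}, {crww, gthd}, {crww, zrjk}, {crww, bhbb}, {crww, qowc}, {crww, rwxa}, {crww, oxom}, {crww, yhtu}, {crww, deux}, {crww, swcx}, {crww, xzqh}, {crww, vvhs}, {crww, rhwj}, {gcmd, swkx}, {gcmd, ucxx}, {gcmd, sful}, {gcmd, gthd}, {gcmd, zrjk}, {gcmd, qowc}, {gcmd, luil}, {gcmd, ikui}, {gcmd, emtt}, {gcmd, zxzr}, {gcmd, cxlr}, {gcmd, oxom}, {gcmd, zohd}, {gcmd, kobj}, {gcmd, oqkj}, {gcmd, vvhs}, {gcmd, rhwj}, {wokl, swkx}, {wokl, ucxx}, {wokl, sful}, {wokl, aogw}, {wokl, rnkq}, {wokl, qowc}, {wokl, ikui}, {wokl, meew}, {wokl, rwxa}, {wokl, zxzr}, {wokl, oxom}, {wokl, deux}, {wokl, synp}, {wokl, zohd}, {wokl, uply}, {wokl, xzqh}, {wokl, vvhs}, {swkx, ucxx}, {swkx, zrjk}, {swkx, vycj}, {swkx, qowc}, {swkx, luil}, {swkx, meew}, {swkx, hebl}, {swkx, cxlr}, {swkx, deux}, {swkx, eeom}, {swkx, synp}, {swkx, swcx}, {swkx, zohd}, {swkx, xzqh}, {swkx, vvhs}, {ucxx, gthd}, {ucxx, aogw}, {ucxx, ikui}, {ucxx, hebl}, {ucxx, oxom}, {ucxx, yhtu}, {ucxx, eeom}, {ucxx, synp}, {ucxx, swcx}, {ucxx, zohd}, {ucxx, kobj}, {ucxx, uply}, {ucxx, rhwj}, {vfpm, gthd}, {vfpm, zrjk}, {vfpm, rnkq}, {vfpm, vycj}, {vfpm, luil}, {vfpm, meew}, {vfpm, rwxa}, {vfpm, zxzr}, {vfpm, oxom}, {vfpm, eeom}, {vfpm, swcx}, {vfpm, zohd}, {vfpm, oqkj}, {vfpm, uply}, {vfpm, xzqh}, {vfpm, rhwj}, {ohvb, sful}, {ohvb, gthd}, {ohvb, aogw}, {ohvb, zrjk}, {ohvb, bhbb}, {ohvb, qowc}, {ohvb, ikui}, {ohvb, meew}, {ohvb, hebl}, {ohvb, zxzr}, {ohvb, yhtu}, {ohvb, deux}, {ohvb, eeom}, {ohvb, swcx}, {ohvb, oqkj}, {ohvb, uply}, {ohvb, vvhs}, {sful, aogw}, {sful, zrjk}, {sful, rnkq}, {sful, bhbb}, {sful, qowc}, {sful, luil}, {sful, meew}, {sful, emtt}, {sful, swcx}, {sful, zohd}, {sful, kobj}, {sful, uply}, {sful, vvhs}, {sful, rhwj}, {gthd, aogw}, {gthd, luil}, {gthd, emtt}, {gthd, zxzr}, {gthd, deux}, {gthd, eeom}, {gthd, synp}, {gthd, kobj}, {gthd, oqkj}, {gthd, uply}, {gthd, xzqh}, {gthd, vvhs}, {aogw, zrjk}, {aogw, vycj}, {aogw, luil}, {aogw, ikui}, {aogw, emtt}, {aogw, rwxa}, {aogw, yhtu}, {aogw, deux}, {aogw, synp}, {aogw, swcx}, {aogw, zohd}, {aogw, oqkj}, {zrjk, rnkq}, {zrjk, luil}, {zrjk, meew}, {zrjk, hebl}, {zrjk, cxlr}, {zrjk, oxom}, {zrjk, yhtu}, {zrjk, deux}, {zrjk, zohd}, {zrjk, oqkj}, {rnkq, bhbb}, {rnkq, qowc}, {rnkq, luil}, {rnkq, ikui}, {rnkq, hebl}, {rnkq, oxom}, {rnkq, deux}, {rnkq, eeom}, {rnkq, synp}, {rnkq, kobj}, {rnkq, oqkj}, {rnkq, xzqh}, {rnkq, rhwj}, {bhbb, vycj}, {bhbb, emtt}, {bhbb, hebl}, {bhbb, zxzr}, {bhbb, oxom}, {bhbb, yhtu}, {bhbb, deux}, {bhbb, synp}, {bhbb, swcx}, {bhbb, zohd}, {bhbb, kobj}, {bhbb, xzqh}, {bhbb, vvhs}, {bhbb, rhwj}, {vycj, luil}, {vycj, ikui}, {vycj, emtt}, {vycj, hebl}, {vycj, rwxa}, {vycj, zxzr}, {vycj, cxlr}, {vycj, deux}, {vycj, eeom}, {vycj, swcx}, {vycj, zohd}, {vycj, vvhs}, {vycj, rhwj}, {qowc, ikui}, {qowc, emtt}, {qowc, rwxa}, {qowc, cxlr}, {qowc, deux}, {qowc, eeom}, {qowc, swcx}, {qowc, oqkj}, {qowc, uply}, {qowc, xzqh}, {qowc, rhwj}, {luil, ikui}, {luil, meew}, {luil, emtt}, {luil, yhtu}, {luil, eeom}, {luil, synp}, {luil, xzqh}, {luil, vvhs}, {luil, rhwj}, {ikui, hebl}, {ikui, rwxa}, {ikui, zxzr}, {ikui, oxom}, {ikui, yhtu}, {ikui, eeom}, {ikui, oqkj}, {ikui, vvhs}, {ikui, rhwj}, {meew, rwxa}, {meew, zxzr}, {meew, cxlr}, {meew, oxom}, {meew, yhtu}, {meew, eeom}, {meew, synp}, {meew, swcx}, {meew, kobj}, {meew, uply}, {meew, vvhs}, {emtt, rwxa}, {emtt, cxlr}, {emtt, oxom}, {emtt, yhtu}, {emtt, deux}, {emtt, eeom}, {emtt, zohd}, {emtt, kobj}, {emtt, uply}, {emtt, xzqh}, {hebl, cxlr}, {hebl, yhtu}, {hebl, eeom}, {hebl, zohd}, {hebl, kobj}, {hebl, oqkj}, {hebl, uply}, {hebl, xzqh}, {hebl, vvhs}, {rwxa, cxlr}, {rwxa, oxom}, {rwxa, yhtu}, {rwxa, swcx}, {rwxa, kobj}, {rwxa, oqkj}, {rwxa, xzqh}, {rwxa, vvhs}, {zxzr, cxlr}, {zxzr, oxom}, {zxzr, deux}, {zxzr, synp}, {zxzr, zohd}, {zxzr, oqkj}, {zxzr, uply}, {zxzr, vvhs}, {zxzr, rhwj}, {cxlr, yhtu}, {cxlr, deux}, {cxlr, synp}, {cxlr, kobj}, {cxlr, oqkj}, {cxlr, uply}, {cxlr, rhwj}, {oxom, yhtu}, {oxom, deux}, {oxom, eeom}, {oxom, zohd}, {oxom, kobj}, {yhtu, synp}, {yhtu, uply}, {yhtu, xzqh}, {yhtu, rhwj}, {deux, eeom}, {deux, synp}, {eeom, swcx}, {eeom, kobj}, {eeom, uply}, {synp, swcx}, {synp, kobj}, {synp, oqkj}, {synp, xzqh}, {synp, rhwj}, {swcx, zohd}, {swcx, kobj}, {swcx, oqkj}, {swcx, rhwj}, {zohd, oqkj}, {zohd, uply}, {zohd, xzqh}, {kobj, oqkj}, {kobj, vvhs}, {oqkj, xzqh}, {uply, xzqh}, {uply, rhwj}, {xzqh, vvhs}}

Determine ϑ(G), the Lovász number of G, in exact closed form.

sqrt(37)

Vertex yhtu has 18 neighbors: crww, ucxx, ohvb, aogw, zrjk, bhbb, luil, ikui, meew, emtt, hebl, rwxa, cxlr, oxom, synp, uply, xzqh, rhwj.
deg(ikui) = 18; N(ikui) = {gcmd, wokl, ucxx, ohvb, aogw, rnkq, vycj, qowc, luil, hebl, rwxa, zxzr, oxom, yhtu, eeom, oqkj, vvhs, rhwj}.
N(kobj) = {sgoh, gcmd, ucxx, sful, gthd, rnkq, bhbb, meew, emtt, hebl, rwxa, cxlr, oxom, eeom, synp, swcx, oqkj, vvhs}, |N(kobj)| = 18.
Vertex swkx has 18 neighbors: crww, gcmd, wokl, ucxx, zrjk, vycj, qowc, luil, meew, hebl, cxlr, deux, eeom, synp, swcx, zohd, xzqh, vvhs.
deg(v) = 18 for all v (|V|=37); SR(37,18,8,9) — a Paley graph.
The 3 distinct eigenvalues: [18.0, 2.541, -3.541].
−37·(-sqrt(37)/2 - 1/2) / ((18)−(-sqrt(37)/2 - 1/2)) = sqrt(37) = ϑ(G).
= 6.08276253… (decimal).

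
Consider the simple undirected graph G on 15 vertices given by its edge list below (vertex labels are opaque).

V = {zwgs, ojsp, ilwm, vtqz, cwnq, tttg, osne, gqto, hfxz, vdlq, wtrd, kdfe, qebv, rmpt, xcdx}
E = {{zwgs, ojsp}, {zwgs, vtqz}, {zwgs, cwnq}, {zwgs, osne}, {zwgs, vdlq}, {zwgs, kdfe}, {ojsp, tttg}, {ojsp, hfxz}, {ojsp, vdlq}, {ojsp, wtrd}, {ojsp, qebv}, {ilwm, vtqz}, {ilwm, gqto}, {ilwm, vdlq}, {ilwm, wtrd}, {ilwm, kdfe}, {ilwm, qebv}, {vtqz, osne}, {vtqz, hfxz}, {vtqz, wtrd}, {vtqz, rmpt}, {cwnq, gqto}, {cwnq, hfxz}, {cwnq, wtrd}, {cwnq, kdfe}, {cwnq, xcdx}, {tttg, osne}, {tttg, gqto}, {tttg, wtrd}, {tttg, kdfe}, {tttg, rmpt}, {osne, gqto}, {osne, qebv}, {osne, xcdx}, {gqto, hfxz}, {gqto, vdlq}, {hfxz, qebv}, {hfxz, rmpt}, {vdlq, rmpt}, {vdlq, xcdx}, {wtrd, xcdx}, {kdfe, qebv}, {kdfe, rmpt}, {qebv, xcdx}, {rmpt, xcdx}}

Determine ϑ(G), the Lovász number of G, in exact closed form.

deg(ilwm) = 6; N(ilwm) = {vtqz, gqto, vdlq, wtrd, kdfe, qebv}.
N(kdfe) = {zwgs, ilwm, cwnq, tttg, qebv, rmpt}, |N(kdfe)| = 6.
Vertex ojsp has 6 neighbors: zwgs, tttg, hfxz, vdlq, wtrd, qebv.
Vertex vtqz has 6 neighbors: zwgs, ilwm, osne, hfxz, wtrd, rmpt.
G on 15 vertices is 6-regular; Kneser-type, 2-subsets of [6].
A has 3 distinct eigenvalues ≈ [6.0, 1.0, -3.0].
Lovász (edge-transitive): ϑ = −15·(-3)/((6)−(-3)) = 5.
≈ 5.00000000 (to 8 d.p.).

5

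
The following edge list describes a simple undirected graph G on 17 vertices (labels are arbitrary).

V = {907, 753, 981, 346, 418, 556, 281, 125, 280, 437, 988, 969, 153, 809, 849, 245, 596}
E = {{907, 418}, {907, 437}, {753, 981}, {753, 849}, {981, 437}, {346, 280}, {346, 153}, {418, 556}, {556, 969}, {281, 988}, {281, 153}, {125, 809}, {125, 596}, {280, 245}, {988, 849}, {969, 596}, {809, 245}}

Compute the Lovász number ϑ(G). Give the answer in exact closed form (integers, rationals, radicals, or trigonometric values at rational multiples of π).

17*cos(pi/17)/(cos(pi/17) + 1)

N(596) = {125, 969}, |N(596)| = 2.
deg(245) = 2; N(245) = {280, 809}.
Vertex 346 has 2 neighbors: 280, 153.
Vertex 981 has 2 neighbors: 753, 437.
deg(v) = 2 for all v (|V|=17); a single 17-cycle (edge-transitive).
Distinct eigenvalues (to 3 d.p.): [2.0, 1.865, 1.478, 0.891, 0.185, -0.547, -1.205, -1.7, -1.966].
Lovász: ϑ = −17(-2*cos(pi/17))/(2+-(-1)*2*cos(pi/17)) = 17*cos(pi/17)/(cos(pi/17) + 1).
Numerically 8.4270143.
8 ≤ 17*cos(pi/17)/(cos(pi/17) + 1) ≤ 9: both strict.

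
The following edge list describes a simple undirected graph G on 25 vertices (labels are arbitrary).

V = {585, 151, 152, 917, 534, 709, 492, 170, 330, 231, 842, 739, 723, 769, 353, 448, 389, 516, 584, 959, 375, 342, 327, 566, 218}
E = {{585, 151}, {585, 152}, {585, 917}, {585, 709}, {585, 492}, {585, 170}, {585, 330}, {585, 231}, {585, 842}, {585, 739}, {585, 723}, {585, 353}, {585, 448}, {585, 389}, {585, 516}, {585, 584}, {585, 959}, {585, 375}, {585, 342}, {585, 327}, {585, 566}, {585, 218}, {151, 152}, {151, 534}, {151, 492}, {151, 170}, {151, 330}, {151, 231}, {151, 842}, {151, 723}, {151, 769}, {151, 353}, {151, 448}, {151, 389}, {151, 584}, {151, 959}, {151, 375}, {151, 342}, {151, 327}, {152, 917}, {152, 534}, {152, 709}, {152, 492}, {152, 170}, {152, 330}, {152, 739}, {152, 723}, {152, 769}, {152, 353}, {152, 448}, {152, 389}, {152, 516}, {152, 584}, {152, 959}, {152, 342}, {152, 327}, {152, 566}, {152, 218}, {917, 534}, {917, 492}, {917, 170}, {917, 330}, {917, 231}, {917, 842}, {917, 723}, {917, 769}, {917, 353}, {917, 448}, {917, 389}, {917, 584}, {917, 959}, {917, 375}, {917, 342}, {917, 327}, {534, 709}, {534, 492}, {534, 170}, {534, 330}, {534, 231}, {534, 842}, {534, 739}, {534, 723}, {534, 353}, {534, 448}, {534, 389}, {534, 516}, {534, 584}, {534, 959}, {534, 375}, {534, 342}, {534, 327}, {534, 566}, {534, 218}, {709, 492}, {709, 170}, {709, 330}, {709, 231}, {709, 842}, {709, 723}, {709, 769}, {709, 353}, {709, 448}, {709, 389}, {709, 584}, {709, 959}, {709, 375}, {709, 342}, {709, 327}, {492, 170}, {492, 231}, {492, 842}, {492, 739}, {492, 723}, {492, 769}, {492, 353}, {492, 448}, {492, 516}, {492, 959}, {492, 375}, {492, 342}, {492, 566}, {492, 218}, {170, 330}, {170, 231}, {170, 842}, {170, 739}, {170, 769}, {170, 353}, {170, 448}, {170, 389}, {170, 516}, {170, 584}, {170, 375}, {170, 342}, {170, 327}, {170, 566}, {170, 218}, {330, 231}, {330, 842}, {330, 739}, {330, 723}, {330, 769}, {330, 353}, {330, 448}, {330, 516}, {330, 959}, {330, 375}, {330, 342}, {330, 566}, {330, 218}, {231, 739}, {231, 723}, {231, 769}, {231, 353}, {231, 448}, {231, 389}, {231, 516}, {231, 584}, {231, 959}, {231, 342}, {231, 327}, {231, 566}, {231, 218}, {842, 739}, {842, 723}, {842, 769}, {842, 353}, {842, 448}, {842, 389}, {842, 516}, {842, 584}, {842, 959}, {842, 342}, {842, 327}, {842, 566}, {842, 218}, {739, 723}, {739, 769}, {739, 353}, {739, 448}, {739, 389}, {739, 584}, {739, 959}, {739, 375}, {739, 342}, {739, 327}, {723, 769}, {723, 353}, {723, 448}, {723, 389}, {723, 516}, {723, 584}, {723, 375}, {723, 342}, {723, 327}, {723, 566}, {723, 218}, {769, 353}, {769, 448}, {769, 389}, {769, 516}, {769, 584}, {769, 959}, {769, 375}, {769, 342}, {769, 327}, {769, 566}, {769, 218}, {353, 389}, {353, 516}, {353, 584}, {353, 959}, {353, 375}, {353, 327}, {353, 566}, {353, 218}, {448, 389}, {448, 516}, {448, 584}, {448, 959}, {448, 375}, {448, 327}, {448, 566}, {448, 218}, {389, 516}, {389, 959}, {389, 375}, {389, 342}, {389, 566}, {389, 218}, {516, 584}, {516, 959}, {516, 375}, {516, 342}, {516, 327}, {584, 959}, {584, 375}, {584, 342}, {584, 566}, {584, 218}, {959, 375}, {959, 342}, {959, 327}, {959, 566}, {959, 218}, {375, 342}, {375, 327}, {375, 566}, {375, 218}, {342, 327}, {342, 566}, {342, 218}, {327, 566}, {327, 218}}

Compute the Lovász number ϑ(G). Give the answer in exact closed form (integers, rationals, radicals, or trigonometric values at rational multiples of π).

7

N(151) = {585, 152, 534, 492, 170, 330, 231, 842, 723, 769, 353, 448, 389, 584, 959, 375, 342, 327}, |N(151)| = 18.
deg(709) = 18; N(709) = {585, 152, 534, 492, 170, 330, 231, 842, 723, 769, 353, 448, 389, 584, 959, 375, 342, 327}.
deg(739) = 18; N(739) = {585, 152, 534, 492, 170, 330, 231, 842, 723, 769, 353, 448, 389, 584, 959, 375, 342, 327}.
deg(842) = 21; N(842) = {585, 151, 917, 534, 709, 492, 170, 330, 739, 723, 769, 353, 448, 389, 516, 584, 959, 342, 327, 566, 218}.
K_{7,5,4,3,3,3} (perfect); ϑ(G) = α(G) = max{7,5,4,3,3,3} = 7.
ϑ(G) ≈ 7.0000000.
Lovász sandwich 7 ≤ 7 ≤ 7: collapsed.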